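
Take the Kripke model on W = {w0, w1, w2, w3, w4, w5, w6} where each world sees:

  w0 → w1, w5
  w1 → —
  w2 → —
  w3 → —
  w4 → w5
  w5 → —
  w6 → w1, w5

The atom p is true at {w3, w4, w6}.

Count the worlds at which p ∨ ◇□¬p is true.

4

w0: p is F, ◇□¬p is T. ✓
w1: p is F, ◇□¬p is F. ✗
w2: p is F, ◇□¬p is F. ✗
w3: p is T, ◇□¬p is F. ✓
w4: p is T, ◇□¬p is T. ✓
w5: p is F, ◇□¬p is F. ✗
w6: p is T, ◇□¬p is T. ✓
Satisfying worlds: {w0, w3, w4, w6}.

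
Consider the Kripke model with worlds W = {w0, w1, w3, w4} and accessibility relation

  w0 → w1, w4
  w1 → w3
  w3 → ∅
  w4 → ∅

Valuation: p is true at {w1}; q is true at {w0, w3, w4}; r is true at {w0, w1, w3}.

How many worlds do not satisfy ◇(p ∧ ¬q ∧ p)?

w0: successors {w1, w4}; p ∧ ¬q ∧ p there: w1:T, w4:F. ✓
w1: successors {w3}; p ∧ ¬q ∧ p there: w3:F. ✗
w3: no successors, so ◇(p ∧ ¬q ∧ p) fails. ✗
w4: no successors, so ◇(p ∧ ¬q ∧ p) fails. ✗
Satisfying worlds: {w0}.
So ◇(p ∧ ¬q ∧ p) fails at the other 3 worlds.

3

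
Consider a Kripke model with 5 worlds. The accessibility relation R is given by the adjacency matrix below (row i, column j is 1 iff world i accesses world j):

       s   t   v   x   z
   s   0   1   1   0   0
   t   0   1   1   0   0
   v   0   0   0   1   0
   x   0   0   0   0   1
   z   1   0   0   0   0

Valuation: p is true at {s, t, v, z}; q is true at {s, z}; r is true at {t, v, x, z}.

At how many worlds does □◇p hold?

3

s: successors {t, v}; ◇p there: t:T, v:F. ✗
t: successors {t, v}; ◇p there: t:T, v:F. ✗
v: successors {x}; ◇p there: x:T. ✓
x: successors {z}; ◇p there: z:T. ✓
z: successors {s}; ◇p there: s:T. ✓
Satisfying worlds: {v, x, z}.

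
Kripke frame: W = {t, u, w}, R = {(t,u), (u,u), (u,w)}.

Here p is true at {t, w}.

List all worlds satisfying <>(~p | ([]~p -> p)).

t: successors {u}; ~p | ([]~p -> p) there: u:T. ✓
u: successors {u, w}; ~p | ([]~p -> p) there: u:T, w:T. ✓
w: no successors, so <>(~p | ([]~p -> p)) fails. ✗

{t, u}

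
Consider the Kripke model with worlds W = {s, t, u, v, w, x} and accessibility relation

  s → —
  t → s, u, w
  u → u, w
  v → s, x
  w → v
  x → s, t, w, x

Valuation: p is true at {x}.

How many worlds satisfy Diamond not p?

s: no successors, so Diamond not p fails. ✗
t: successors {s, u, w}; not p there: s:T, u:T, w:T. ✓
u: successors {u, w}; not p there: u:T, w:T. ✓
v: successors {s, x}; not p there: s:T, x:F. ✓
w: successors {v}; not p there: v:T. ✓
x: successors {s, t, w, x}; not p there: s:T, t:T, w:T, x:F. ✓
Satisfying worlds: {t, u, v, w, x}.

5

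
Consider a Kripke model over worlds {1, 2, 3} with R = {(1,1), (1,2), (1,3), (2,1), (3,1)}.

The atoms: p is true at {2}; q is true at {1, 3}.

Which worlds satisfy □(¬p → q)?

1: successors {1, 2, 3}; ¬p → q there: 1:T, 2:T, 3:T. ✓
2: successors {1}; ¬p → q there: 1:T. ✓
3: successors {1}; ¬p → q there: 1:T. ✓

{1, 2, 3}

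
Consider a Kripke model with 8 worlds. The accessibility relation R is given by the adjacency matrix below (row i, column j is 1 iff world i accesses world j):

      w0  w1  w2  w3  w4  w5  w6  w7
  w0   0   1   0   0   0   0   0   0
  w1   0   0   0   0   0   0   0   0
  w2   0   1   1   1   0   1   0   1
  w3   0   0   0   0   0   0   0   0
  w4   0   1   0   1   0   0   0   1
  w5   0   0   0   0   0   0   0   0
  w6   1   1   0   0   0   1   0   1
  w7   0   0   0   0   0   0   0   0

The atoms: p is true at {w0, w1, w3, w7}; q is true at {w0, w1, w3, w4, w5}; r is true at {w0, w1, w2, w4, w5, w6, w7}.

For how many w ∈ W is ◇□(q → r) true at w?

4

w0: successors {w1}; □(q → r) there: w1:T. ✓
w1: no successors, so ◇□(q → r) fails. ✗
w2: successors {w1, w2, w3, w5, w7}; □(q → r) there: w1:T, w2:F, w3:T, w5:T, w7:T. ✓
w3: no successors, so ◇□(q → r) fails. ✗
w4: successors {w1, w3, w7}; □(q → r) there: w1:T, w3:T, w7:T. ✓
w5: no successors, so ◇□(q → r) fails. ✗
w6: successors {w0, w1, w5, w7}; □(q → r) there: w0:T, w1:T, w5:T, w7:T. ✓
w7: no successors, so ◇□(q → r) fails. ✗
Satisfying worlds: {w0, w2, w4, w6}.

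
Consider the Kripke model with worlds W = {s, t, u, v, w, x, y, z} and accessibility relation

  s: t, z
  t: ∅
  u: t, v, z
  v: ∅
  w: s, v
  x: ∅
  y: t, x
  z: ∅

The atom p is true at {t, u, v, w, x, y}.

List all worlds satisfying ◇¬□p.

s: successors {t, z}; ¬□p there: t:F, z:F. ✗
t: no successors, so ◇¬□p fails. ✗
u: successors {t, v, z}; ¬□p there: t:F, v:F, z:F. ✗
v: no successors, so ◇¬□p fails. ✗
w: successors {s, v}; ¬□p there: s:T, v:F. ✓
x: no successors, so ◇¬□p fails. ✗
y: successors {t, x}; ¬□p there: t:F, x:F. ✗
z: no successors, so ◇¬□p fails. ✗

{w}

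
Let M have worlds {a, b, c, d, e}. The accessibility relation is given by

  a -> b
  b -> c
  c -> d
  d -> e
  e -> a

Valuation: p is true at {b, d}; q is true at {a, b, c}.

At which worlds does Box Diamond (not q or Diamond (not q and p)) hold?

{a, b, c}

a: successors {b}; Diamond (not q or Diamond (not q and p)) there: b:T. ✓
b: successors {c}; Diamond (not q or Diamond (not q and p)) there: c:T. ✓
c: successors {d}; Diamond (not q or Diamond (not q and p)) there: d:T. ✓
d: successors {e}; Diamond (not q or Diamond (not q and p)) there: e:F. ✗
e: successors {a}; Diamond (not q or Diamond (not q and p)) there: a:F. ✗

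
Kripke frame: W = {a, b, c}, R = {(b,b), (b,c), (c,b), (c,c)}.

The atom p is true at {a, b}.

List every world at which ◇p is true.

{b, c}

a: no successors, so ◇p fails. ✗
b: successors {b, c}; p there: b:T, c:F. ✓
c: successors {b, c}; p there: b:T, c:F. ✓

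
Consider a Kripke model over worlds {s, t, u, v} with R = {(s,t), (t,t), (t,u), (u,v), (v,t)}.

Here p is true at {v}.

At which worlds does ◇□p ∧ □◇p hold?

s: ◇□p is F, □◇p is F. ✗
t: ◇□p is T, □◇p is F. ✗
u: ◇□p is F, □◇p is F. ✗
v: ◇□p is F, □◇p is F. ✗

∅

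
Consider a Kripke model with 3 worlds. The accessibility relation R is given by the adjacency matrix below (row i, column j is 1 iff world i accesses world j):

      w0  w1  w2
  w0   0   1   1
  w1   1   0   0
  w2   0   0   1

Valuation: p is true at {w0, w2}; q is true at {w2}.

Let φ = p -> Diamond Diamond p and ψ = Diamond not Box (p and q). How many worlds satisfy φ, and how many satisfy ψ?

3 and 2

For p -> Diamond Diamond p:
w0: p is T, Diamond Diamond p is T. ✓
w1: p is F, Diamond Diamond p is T. ✓
w2: p is T, Diamond Diamond p is T. ✓
— 3 worlds.
For Diamond not Box (p and q):
w0: successors {w1, w2}; not Box (p and q) there: w1:T, w2:F. ✓
w1: successors {w0}; not Box (p and q) there: w0:T. ✓
w2: successors {w2}; not Box (p and q) there: w2:F. ✗
— 2 worlds.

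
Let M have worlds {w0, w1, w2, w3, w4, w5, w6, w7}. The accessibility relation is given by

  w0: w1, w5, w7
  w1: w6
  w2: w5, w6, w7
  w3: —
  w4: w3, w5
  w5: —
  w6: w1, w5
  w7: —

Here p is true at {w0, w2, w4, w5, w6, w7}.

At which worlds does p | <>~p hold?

w0: p is T, <>~p is T. ✓
w1: p is F, <>~p is F. ✗
w2: p is T, <>~p is F. ✓
w3: p is F, <>~p is F. ✗
w4: p is T, <>~p is T. ✓
w5: p is T, <>~p is F. ✓
w6: p is T, <>~p is T. ✓
w7: p is T, <>~p is F. ✓

{w0, w2, w4, w5, w6, w7}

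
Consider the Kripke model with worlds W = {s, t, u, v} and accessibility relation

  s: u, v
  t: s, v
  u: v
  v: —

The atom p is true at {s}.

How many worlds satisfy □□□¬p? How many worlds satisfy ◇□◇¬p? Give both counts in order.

4 and 3

For □□□¬p:
s: successors {u, v}; □□¬p there: u:T, v:T. ✓
t: successors {s, v}; □□¬p there: s:T, v:T. ✓
u: successors {v}; □□¬p there: v:T. ✓
v: no successors, so □□□¬p holds vacuously. ✓
— 4 worlds.
For ◇□◇¬p:
s: successors {u, v}; □◇¬p there: u:F, v:T. ✓
t: successors {s, v}; □◇¬p there: s:F, v:T. ✓
u: successors {v}; □◇¬p there: v:T. ✓
v: no successors, so ◇□◇¬p fails. ✗
— 3 worlds.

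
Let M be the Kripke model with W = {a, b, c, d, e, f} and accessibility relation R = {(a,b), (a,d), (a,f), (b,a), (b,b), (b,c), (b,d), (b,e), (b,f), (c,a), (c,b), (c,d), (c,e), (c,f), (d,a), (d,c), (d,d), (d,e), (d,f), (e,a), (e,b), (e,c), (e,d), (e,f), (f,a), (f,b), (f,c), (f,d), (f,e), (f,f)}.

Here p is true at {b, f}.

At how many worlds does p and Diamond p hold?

a: p is F, Diamond p is T. ✗
b: p is T, Diamond p is T. ✓
c: p is F, Diamond p is T. ✗
d: p is F, Diamond p is T. ✗
e: p is F, Diamond p is T. ✗
f: p is T, Diamond p is T. ✓
Satisfying worlds: {b, f}.

2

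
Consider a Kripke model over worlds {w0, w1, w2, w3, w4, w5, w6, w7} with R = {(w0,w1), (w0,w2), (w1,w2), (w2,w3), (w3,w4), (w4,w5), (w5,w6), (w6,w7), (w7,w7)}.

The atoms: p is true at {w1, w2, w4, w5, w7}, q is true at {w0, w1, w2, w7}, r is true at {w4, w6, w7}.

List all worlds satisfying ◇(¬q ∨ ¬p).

{w2, w3, w4, w5}

w0: successors {w1, w2}; ¬q ∨ ¬p there: w1:F, w2:F. ✗
w1: successors {w2}; ¬q ∨ ¬p there: w2:F. ✗
w2: successors {w3}; ¬q ∨ ¬p there: w3:T. ✓
w3: successors {w4}; ¬q ∨ ¬p there: w4:T. ✓
w4: successors {w5}; ¬q ∨ ¬p there: w5:T. ✓
w5: successors {w6}; ¬q ∨ ¬p there: w6:T. ✓
w6: successors {w7}; ¬q ∨ ¬p there: w7:F. ✗
w7: successors {w7}; ¬q ∨ ¬p there: w7:F. ✗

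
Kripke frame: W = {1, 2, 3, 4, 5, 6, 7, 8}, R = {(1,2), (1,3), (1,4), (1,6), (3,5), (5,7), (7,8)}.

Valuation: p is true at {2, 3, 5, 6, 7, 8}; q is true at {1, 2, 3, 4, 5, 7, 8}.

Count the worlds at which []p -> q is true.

1: []p is F, q is T. ✓
2: []p is T, q is T. ✓
3: []p is T, q is T. ✓
4: []p is T, q is T. ✓
5: []p is T, q is T. ✓
6: []p is T, q is F. ✗
7: []p is T, q is T. ✓
8: []p is T, q is T. ✓
Satisfying worlds: {1, 2, 3, 4, 5, 7, 8}.

7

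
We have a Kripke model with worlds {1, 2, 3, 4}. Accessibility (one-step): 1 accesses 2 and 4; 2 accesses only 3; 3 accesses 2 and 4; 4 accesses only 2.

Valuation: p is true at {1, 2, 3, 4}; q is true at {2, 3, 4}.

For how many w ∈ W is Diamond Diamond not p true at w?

1: successors {2, 4}; Diamond not p there: 2:F, 4:F. ✗
2: successors {3}; Diamond not p there: 3:F. ✗
3: successors {2, 4}; Diamond not p there: 2:F, 4:F. ✗
4: successors {2}; Diamond not p there: 2:F. ✗
Satisfying worlds: ∅.

0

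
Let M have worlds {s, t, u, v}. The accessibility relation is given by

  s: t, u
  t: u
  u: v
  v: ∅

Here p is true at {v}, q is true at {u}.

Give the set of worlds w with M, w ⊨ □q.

{t, v}

s: successors {t, u}; q there: t:F, u:T. ✗
t: successors {u}; q there: u:T. ✓
u: successors {v}; q there: v:F. ✗
v: no successors, so □q holds vacuously. ✓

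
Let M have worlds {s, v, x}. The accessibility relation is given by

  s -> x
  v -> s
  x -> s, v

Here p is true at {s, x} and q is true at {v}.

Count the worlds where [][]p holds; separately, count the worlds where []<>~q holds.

For [][]p:
s: successors {x}; []p there: x:F. ✗
v: successors {s}; []p there: s:T. ✓
x: successors {s, v}; []p there: s:T, v:T. ✓
— 2 worlds.
For []<>~q:
s: successors {x}; <>~q there: x:T. ✓
v: successors {s}; <>~q there: s:T. ✓
x: successors {s, v}; <>~q there: s:T, v:T. ✓
— 3 worlds.

2 and 3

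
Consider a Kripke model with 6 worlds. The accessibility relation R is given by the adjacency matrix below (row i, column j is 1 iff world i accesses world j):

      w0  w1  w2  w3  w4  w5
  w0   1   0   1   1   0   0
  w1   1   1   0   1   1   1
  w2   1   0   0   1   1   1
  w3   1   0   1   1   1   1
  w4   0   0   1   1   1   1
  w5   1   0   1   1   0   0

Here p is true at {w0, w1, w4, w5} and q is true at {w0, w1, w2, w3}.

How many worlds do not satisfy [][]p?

6

w0: successors {w0, w2, w3}; []p there: w0:F, w2:F, w3:F. ✗
w1: successors {w0, w1, w3, w4, w5}; []p there: w0:F, w1:F, w3:F, w4:F, w5:F. ✗
w2: successors {w0, w3, w4, w5}; []p there: w0:F, w3:F, w4:F, w5:F. ✗
w3: successors {w0, w2, w3, w4, w5}; []p there: w0:F, w2:F, w3:F, w4:F, w5:F. ✗
w4: successors {w2, w3, w4, w5}; []p there: w2:F, w3:F, w4:F, w5:F. ✗
w5: successors {w0, w2, w3}; []p there: w0:F, w2:F, w3:F. ✗
Satisfying worlds: ∅.
So [][]p fails at the other 6 worlds.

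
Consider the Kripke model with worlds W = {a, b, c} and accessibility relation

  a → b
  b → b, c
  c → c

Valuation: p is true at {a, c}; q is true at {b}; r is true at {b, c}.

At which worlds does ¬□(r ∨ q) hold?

∅

a: □(r ∨ q) is T. ✗
b: □(r ∨ q) is T. ✗
c: □(r ∨ q) is T. ✗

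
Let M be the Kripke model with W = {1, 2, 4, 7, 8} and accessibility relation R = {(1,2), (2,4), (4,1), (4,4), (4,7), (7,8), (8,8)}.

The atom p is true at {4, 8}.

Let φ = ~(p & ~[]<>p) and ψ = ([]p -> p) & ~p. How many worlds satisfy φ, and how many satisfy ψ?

For ~(p & ~[]<>p):
1: p & ~[]<>p is F. ✓
2: p & ~[]<>p is F. ✓
4: p & ~[]<>p is T. ✗
7: p & ~[]<>p is F. ✓
8: p & ~[]<>p is F. ✓
— 4 worlds.
For ([]p -> p) & ~p:
1: []p -> p is T, ~p is T. ✓
2: []p -> p is F, ~p is T. ✗
4: []p -> p is T, ~p is F. ✗
7: []p -> p is F, ~p is T. ✗
8: []p -> p is T, ~p is F. ✗
— 1 world.

4 and 1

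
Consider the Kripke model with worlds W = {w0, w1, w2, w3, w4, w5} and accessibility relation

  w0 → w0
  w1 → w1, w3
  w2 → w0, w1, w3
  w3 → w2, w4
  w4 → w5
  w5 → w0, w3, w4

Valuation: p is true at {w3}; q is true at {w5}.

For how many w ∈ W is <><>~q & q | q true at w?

w0: <><>~q & q is F, q is F. ✗
w1: <><>~q & q is F, q is F. ✗
w2: <><>~q & q is F, q is F. ✗
w3: <><>~q & q is F, q is F. ✗
w4: <><>~q & q is F, q is F. ✗
w5: <><>~q & q is T, q is T. ✓
Satisfying worlds: {w5}.

1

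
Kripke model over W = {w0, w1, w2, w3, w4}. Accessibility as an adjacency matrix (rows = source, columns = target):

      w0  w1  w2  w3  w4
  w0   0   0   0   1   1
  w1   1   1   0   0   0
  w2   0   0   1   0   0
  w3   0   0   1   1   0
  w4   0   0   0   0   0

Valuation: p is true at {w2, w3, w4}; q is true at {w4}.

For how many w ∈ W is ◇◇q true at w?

w0: successors {w3, w4}; ◇q there: w3:F, w4:F. ✗
w1: successors {w0, w1}; ◇q there: w0:T, w1:F. ✓
w2: successors {w2}; ◇q there: w2:F. ✗
w3: successors {w2, w3}; ◇q there: w2:F, w3:F. ✗
w4: no successors, so ◇◇q fails. ✗
Satisfying worlds: {w1}.

1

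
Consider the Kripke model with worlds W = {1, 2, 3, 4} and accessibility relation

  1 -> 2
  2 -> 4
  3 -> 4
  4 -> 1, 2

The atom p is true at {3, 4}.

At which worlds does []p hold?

{2, 3}

1: successors {2}; p there: 2:F. ✗
2: successors {4}; p there: 4:T. ✓
3: successors {4}; p there: 4:T. ✓
4: successors {1, 2}; p there: 1:F, 2:F. ✗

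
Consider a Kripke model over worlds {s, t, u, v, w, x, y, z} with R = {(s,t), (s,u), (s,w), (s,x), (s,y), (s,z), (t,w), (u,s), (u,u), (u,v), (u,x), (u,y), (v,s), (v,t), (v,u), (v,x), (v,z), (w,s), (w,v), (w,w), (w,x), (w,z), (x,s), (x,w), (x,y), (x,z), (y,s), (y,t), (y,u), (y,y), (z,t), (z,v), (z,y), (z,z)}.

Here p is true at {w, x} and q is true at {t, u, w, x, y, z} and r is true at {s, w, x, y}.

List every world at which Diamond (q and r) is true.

s: successors {t, u, w, x, y, z}; q and r there: t:F, u:F, w:T, x:T, y:T, z:F. ✓
t: successors {w}; q and r there: w:T. ✓
u: successors {s, u, v, x, y}; q and r there: s:F, u:F, v:F, x:T, y:T. ✓
v: successors {s, t, u, x, z}; q and r there: s:F, t:F, u:F, x:T, z:F. ✓
w: successors {s, v, w, x, z}; q and r there: s:F, v:F, w:T, x:T, z:F. ✓
x: successors {s, w, y, z}; q and r there: s:F, w:T, y:T, z:F. ✓
y: successors {s, t, u, y}; q and r there: s:F, t:F, u:F, y:T. ✓
z: successors {t, v, y, z}; q and r there: t:F, v:F, y:T, z:F. ✓

{s, t, u, v, w, x, y, z}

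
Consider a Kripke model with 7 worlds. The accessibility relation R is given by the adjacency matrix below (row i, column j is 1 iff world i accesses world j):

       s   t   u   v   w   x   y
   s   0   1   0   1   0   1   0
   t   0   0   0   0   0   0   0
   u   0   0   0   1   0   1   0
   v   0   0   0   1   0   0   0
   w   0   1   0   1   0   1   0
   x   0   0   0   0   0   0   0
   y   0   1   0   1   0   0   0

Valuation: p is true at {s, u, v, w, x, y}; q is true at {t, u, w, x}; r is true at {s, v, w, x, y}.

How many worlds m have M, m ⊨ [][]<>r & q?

s: [][]<>r is T, q is F. ✗
t: [][]<>r is T, q is T. ✓
u: [][]<>r is T, q is T. ✓
v: [][]<>r is T, q is F. ✗
w: [][]<>r is T, q is T. ✓
x: [][]<>r is T, q is T. ✓
y: [][]<>r is T, q is F. ✗
Satisfying worlds: {t, u, w, x}.

4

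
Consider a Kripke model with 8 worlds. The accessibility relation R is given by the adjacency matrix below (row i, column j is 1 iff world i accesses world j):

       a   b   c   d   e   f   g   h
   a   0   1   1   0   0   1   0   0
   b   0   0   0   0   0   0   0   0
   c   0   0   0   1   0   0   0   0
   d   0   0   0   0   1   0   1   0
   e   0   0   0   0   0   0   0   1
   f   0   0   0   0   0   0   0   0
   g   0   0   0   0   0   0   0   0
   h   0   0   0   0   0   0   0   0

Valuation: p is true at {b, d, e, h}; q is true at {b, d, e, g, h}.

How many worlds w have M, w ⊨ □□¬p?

5

a: successors {b, c, f}; □¬p there: b:T, c:F, f:T. ✗
b: no successors, so □□¬p holds vacuously. ✓
c: successors {d}; □¬p there: d:F. ✗
d: successors {e, g}; □¬p there: e:F, g:T. ✗
e: successors {h}; □¬p there: h:T. ✓
f: no successors, so □□¬p holds vacuously. ✓
g: no successors, so □□¬p holds vacuously. ✓
h: no successors, so □□¬p holds vacuously. ✓
Satisfying worlds: {b, e, f, g, h}.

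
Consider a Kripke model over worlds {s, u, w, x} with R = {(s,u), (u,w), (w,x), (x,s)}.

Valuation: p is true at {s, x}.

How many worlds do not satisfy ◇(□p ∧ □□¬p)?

s: successors {u}; □p ∧ □□¬p there: u:F. ✗
u: successors {w}; □p ∧ □□¬p there: w:F. ✗
w: successors {x}; □p ∧ □□¬p there: x:T. ✓
x: successors {s}; □p ∧ □□¬p there: s:F. ✗
Satisfying worlds: {w}.
So ◇(□p ∧ □□¬p) fails at the other 3 worlds.

3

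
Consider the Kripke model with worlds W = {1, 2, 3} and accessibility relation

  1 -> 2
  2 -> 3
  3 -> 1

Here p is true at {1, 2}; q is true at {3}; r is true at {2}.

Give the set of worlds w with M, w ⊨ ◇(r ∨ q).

{1, 2}

1: successors {2}; r ∨ q there: 2:T. ✓
2: successors {3}; r ∨ q there: 3:T. ✓
3: successors {1}; r ∨ q there: 1:F. ✗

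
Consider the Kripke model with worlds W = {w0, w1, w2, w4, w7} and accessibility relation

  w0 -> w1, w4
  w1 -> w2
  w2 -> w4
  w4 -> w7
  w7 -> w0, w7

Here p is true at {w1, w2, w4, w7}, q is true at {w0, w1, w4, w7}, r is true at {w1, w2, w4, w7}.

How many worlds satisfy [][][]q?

4

w0: successors {w1, w4}; [][]q there: w1:T, w4:T. ✓
w1: successors {w2}; [][]q there: w2:T. ✓
w2: successors {w4}; [][]q there: w4:T. ✓
w4: successors {w7}; [][]q there: w7:T. ✓
w7: successors {w0, w7}; [][]q there: w0:F, w7:T. ✗
Satisfying worlds: {w0, w1, w2, w4}.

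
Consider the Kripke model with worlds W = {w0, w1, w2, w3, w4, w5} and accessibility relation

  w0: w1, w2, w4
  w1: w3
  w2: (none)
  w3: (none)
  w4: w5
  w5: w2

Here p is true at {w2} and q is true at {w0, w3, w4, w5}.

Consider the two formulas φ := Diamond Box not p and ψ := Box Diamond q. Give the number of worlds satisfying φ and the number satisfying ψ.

3 and 2

For Diamond Box not p:
w0: successors {w1, w2, w4}; Box not p there: w1:T, w2:T, w4:T. ✓
w1: successors {w3}; Box not p there: w3:T. ✓
w2: no successors, so Diamond Box not p fails. ✗
w3: no successors, so Diamond Box not p fails. ✗
w4: successors {w5}; Box not p there: w5:F. ✗
w5: successors {w2}; Box not p there: w2:T. ✓
— 3 worlds.
For Box Diamond q:
w0: successors {w1, w2, w4}; Diamond q there: w1:T, w2:F, w4:T. ✗
w1: successors {w3}; Diamond q there: w3:F. ✗
w2: no successors, so Box Diamond q holds vacuously. ✓
w3: no successors, so Box Diamond q holds vacuously. ✓
w4: successors {w5}; Diamond q there: w5:F. ✗
w5: successors {w2}; Diamond q there: w2:F. ✗
— 2 worlds.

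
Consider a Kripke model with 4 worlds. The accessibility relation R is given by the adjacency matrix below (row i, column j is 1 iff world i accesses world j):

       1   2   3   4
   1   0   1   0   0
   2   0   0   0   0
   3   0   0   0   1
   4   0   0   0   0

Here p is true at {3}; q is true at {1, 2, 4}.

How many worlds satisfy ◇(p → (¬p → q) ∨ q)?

2

1: successors {2}; p → (¬p → q) ∨ q there: 2:T. ✓
2: no successors, so ◇(p → (¬p → q) ∨ q) fails. ✗
3: successors {4}; p → (¬p → q) ∨ q there: 4:T. ✓
4: no successors, so ◇(p → (¬p → q) ∨ q) fails. ✗
Satisfying worlds: {1, 3}.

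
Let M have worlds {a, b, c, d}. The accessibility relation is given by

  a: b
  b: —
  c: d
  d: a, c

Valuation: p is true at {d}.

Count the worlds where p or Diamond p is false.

a: p is F, Diamond p is F. ✗
b: p is F, Diamond p is F. ✗
c: p is F, Diamond p is T. ✓
d: p is T, Diamond p is F. ✓
Satisfying worlds: {c, d}.
So p or Diamond p fails at the other 2 worlds.

2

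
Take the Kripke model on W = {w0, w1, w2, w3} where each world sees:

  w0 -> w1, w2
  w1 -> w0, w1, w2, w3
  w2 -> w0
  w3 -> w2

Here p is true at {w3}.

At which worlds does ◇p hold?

{w1}

w0: successors {w1, w2}; p there: w1:F, w2:F. ✗
w1: successors {w0, w1, w2, w3}; p there: w0:F, w1:F, w2:F, w3:T. ✓
w2: successors {w0}; p there: w0:F. ✗
w3: successors {w2}; p there: w2:F. ✗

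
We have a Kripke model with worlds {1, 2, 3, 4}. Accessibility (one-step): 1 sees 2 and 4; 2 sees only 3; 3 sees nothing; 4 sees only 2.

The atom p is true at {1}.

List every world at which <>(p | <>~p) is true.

{1, 4}

1: successors {2, 4}; p | <>~p there: 2:T, 4:T. ✓
2: successors {3}; p | <>~p there: 3:F. ✗
3: no successors, so <>(p | <>~p) fails. ✗
4: successors {2}; p | <>~p there: 2:T. ✓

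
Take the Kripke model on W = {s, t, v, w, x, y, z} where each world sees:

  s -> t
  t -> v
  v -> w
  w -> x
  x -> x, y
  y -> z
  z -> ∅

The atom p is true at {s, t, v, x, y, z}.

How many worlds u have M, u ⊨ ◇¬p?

s: successors {t}; ¬p there: t:F. ✗
t: successors {v}; ¬p there: v:F. ✗
v: successors {w}; ¬p there: w:T. ✓
w: successors {x}; ¬p there: x:F. ✗
x: successors {x, y}; ¬p there: x:F, y:F. ✗
y: successors {z}; ¬p there: z:F. ✗
z: no successors, so ◇¬p fails. ✗
Satisfying worlds: {v}.

1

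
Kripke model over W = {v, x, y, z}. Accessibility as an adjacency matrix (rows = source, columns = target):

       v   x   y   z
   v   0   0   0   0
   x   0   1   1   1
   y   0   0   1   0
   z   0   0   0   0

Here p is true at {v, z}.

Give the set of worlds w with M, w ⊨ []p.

{v, z}

v: no successors, so []p holds vacuously. ✓
x: successors {x, y, z}; p there: x:F, y:F, z:T. ✗
y: successors {y}; p there: y:F. ✗
z: no successors, so []p holds vacuously. ✓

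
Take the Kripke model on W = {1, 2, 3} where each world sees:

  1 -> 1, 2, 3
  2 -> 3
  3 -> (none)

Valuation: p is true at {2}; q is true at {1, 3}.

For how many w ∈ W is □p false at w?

1: successors {1, 2, 3}; p there: 1:F, 2:T, 3:F. ✗
2: successors {3}; p there: 3:F. ✗
3: no successors, so □p holds vacuously. ✓
Satisfying worlds: {3}.
So □p fails at the other 2 worlds.

2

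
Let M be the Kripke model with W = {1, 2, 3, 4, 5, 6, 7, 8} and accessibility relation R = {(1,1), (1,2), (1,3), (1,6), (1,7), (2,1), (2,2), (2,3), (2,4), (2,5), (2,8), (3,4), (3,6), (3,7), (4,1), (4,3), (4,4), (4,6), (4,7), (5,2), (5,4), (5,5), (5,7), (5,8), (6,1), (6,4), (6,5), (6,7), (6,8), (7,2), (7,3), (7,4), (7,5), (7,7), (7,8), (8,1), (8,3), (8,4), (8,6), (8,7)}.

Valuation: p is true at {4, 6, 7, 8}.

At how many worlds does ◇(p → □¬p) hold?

1: successors {1, 2, 3, 6, 7}; p → □¬p there: 1:T, 2:T, 3:T, 6:F, 7:F. ✓
2: successors {1, 2, 3, 4, 5, 8}; p → □¬p there: 1:T, 2:T, 3:T, 4:F, 5:T, 8:F. ✓
3: successors {4, 6, 7}; p → □¬p there: 4:F, 6:F, 7:F. ✗
4: successors {1, 3, 4, 6, 7}; p → □¬p there: 1:T, 3:T, 4:F, 6:F, 7:F. ✓
5: successors {2, 4, 5, 7, 8}; p → □¬p there: 2:T, 4:F, 5:T, 7:F, 8:F. ✓
6: successors {1, 4, 5, 7, 8}; p → □¬p there: 1:T, 4:F, 5:T, 7:F, 8:F. ✓
7: successors {2, 3, 4, 5, 7, 8}; p → □¬p there: 2:T, 3:T, 4:F, 5:T, 7:F, 8:F. ✓
8: successors {1, 3, 4, 6, 7}; p → □¬p there: 1:T, 3:T, 4:F, 6:F, 7:F. ✓
Satisfying worlds: {1, 2, 4, 5, 6, 7, 8}.

7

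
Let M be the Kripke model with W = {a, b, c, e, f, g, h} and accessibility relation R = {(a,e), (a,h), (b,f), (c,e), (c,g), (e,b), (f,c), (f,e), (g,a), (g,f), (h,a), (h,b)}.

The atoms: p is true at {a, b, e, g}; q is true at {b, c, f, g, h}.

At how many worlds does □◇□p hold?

2

a: successors {e, h}; ◇□p there: e:F, h:F. ✗
b: successors {f}; ◇□p there: f:T. ✓
c: successors {e, g}; ◇□p there: e:F, g:F. ✗
e: successors {b}; ◇□p there: b:F. ✗
f: successors {c, e}; ◇□p there: c:T, e:F. ✗
g: successors {a, f}; ◇□p there: a:T, f:T. ✓
h: successors {a, b}; ◇□p there: a:T, b:F. ✗
Satisfying worlds: {b, g}.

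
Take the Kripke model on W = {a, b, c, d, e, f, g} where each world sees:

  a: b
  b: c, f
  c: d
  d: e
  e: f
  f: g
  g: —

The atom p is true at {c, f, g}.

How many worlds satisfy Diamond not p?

a: successors {b}; not p there: b:T. ✓
b: successors {c, f}; not p there: c:F, f:F. ✗
c: successors {d}; not p there: d:T. ✓
d: successors {e}; not p there: e:T. ✓
e: successors {f}; not p there: f:F. ✗
f: successors {g}; not p there: g:F. ✗
g: no successors, so Diamond not p fails. ✗
Satisfying worlds: {a, c, d}.

3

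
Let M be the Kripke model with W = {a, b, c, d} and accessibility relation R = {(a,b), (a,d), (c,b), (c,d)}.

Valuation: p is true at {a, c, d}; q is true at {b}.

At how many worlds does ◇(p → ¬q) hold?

2

a: successors {b, d}; p → ¬q there: b:T, d:T. ✓
b: no successors, so ◇(p → ¬q) fails. ✗
c: successors {b, d}; p → ¬q there: b:T, d:T. ✓
d: no successors, so ◇(p → ¬q) fails. ✗
Satisfying worlds: {a, c}.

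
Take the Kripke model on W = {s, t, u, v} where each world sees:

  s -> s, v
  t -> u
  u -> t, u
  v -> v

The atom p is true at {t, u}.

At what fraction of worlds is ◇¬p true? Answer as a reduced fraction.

1/2

s: successors {s, v}; ¬p there: s:T, v:T. ✓
t: successors {u}; ¬p there: u:F. ✗
u: successors {t, u}; ¬p there: t:F, u:F. ✗
v: successors {v}; ¬p there: v:T. ✓
That's 2 of 4 worlds, so 2/4 = 1/2.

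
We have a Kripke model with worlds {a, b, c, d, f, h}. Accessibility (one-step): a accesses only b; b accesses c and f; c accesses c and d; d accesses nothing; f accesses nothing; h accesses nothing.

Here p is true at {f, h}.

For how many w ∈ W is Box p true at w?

a: successors {b}; p there: b:F. ✗
b: successors {c, f}; p there: c:F, f:T. ✗
c: successors {c, d}; p there: c:F, d:F. ✗
d: no successors, so Box p holds vacuously. ✓
f: no successors, so Box p holds vacuously. ✓
h: no successors, so Box p holds vacuously. ✓
Satisfying worlds: {d, f, h}.

3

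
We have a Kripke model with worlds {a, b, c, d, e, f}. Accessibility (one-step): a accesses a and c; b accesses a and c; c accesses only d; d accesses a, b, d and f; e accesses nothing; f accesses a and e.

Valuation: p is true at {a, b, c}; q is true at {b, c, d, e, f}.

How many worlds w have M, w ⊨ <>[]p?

4

a: successors {a, c}; []p there: a:T, c:F. ✓
b: successors {a, c}; []p there: a:T, c:F. ✓
c: successors {d}; []p there: d:F. ✗
d: successors {a, b, d, f}; []p there: a:T, b:T, d:F, f:F. ✓
e: no successors, so <>[]p fails. ✗
f: successors {a, e}; []p there: a:T, e:T. ✓
Satisfying worlds: {a, b, d, f}.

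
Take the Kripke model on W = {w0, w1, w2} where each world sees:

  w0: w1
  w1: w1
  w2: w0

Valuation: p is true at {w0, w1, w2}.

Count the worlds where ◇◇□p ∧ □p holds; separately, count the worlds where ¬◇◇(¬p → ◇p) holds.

3 and 0

For ◇◇□p ∧ □p:
w0: ◇◇□p is T, □p is T. ✓
w1: ◇◇□p is T, □p is T. ✓
w2: ◇◇□p is T, □p is T. ✓
— 3 worlds.
For ¬◇◇(¬p → ◇p):
w0: ◇◇(¬p → ◇p) is T. ✗
w1: ◇◇(¬p → ◇p) is T. ✗
w2: ◇◇(¬p → ◇p) is T. ✗
— 0 worlds.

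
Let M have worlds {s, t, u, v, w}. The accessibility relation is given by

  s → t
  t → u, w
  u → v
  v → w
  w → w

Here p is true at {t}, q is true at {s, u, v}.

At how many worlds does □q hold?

s: successors {t}; q there: t:F. ✗
t: successors {u, w}; q there: u:T, w:F. ✗
u: successors {v}; q there: v:T. ✓
v: successors {w}; q there: w:F. ✗
w: successors {w}; q there: w:F. ✗
Satisfying worlds: {u}.

1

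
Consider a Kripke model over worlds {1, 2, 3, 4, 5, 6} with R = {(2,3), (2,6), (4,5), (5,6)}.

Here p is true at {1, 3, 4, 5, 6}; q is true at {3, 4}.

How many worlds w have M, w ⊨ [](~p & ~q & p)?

3

1: no successors, so [](~p & ~q & p) holds vacuously. ✓
2: successors {3, 6}; ~p & ~q & p there: 3:F, 6:F. ✗
3: no successors, so [](~p & ~q & p) holds vacuously. ✓
4: successors {5}; ~p & ~q & p there: 5:F. ✗
5: successors {6}; ~p & ~q & p there: 6:F. ✗
6: no successors, so [](~p & ~q & p) holds vacuously. ✓
Satisfying worlds: {1, 3, 6}.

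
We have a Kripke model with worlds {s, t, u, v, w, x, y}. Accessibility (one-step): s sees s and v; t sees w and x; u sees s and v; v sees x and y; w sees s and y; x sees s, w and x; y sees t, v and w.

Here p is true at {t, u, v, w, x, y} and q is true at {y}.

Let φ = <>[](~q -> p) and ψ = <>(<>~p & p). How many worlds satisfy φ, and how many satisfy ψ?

5 and 4

For <>[](~q -> p):
s: successors {s, v}; [](~q -> p) there: s:F, v:T. ✓
t: successors {w, x}; [](~q -> p) there: w:F, x:F. ✗
u: successors {s, v}; [](~q -> p) there: s:F, v:T. ✓
v: successors {x, y}; [](~q -> p) there: x:F, y:T. ✓
w: successors {s, y}; [](~q -> p) there: s:F, y:T. ✓
x: successors {s, w, x}; [](~q -> p) there: s:F, w:F, x:F. ✗
y: successors {t, v, w}; [](~q -> p) there: t:T, v:T, w:F. ✓
— 5 worlds.
For <>(<>~p & p):
s: successors {s, v}; <>~p & p there: s:F, v:F. ✗
t: successors {w, x}; <>~p & p there: w:T, x:T. ✓
u: successors {s, v}; <>~p & p there: s:F, v:F. ✗
v: successors {x, y}; <>~p & p there: x:T, y:F. ✓
w: successors {s, y}; <>~p & p there: s:F, y:F. ✗
x: successors {s, w, x}; <>~p & p there: s:F, w:T, x:T. ✓
y: successors {t, v, w}; <>~p & p there: t:F, v:F, w:T. ✓
— 4 worlds.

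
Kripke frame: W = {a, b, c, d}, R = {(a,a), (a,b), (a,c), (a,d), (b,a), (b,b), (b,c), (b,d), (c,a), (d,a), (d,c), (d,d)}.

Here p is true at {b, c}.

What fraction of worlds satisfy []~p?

1/4

a: successors {a, b, c, d}; ~p there: a:T, b:F, c:F, d:T. ✗
b: successors {a, b, c, d}; ~p there: a:T, b:F, c:F, d:T. ✗
c: successors {a}; ~p there: a:T. ✓
d: successors {a, c, d}; ~p there: a:T, c:F, d:T. ✗
That's 1 of 4 worlds, so 1/4.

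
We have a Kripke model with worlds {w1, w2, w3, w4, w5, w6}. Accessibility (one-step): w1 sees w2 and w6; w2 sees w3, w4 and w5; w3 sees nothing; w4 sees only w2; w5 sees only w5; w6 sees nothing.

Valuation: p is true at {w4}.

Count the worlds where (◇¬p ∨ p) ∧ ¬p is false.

3

w1: ◇¬p ∨ p is T, ¬p is T. ✓
w2: ◇¬p ∨ p is T, ¬p is T. ✓
w3: ◇¬p ∨ p is F, ¬p is T. ✗
w4: ◇¬p ∨ p is T, ¬p is F. ✗
w5: ◇¬p ∨ p is T, ¬p is T. ✓
w6: ◇¬p ∨ p is F, ¬p is T. ✗
Satisfying worlds: {w1, w2, w5}.
So (◇¬p ∨ p) ∧ ¬p fails at the other 3 worlds.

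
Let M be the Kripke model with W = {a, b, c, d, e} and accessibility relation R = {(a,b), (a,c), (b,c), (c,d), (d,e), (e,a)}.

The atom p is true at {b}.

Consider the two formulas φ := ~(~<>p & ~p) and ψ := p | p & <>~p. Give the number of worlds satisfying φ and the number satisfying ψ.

2 and 1

For ~(~<>p & ~p):
a: ~<>p & ~p is F. ✓
b: ~<>p & ~p is F. ✓
c: ~<>p & ~p is T. ✗
d: ~<>p & ~p is T. ✗
e: ~<>p & ~p is T. ✗
— 2 worlds.
For p | p & <>~p:
a: p is F, p & <>~p is F. ✗
b: p is T, p & <>~p is T. ✓
c: p is F, p & <>~p is F. ✗
d: p is F, p & <>~p is F. ✗
e: p is F, p & <>~p is F. ✗
— 1 world.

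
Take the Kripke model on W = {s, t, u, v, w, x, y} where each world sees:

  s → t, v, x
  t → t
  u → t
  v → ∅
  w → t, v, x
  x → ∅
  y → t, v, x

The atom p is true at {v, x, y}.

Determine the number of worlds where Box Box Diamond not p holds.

s: successors {t, v, x}; Box Diamond not p there: t:T, v:T, x:T. ✓
t: successors {t}; Box Diamond not p there: t:T. ✓
u: successors {t}; Box Diamond not p there: t:T. ✓
v: no successors, so Box Box Diamond not p holds vacuously. ✓
w: successors {t, v, x}; Box Diamond not p there: t:T, v:T, x:T. ✓
x: no successors, so Box Box Diamond not p holds vacuously. ✓
y: successors {t, v, x}; Box Diamond not p there: t:T, v:T, x:T. ✓
Satisfying worlds: {s, t, u, v, w, x, y}.

7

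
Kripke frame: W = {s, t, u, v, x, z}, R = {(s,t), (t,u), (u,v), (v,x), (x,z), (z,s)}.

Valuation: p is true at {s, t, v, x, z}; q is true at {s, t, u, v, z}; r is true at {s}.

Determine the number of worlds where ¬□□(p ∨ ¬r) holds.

s: □□(p ∨ ¬r) is T. ✗
t: □□(p ∨ ¬r) is T. ✗
u: □□(p ∨ ¬r) is T. ✗
v: □□(p ∨ ¬r) is T. ✗
x: □□(p ∨ ¬r) is T. ✗
z: □□(p ∨ ¬r) is T. ✗
Satisfying worlds: ∅.

0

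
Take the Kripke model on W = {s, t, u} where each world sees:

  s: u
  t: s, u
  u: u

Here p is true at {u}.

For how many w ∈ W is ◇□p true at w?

s: successors {u}; □p there: u:T. ✓
t: successors {s, u}; □p there: s:T, u:T. ✓
u: successors {u}; □p there: u:T. ✓
Satisfying worlds: {s, t, u}.

3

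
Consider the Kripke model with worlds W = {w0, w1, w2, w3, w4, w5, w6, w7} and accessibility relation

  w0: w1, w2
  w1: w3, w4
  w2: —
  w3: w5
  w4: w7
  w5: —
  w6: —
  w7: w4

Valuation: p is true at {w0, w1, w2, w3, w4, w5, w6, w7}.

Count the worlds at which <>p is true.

5

w0: successors {w1, w2}; p there: w1:T, w2:T. ✓
w1: successors {w3, w4}; p there: w3:T, w4:T. ✓
w2: no successors, so <>p fails. ✗
w3: successors {w5}; p there: w5:T. ✓
w4: successors {w7}; p there: w7:T. ✓
w5: no successors, so <>p fails. ✗
w6: no successors, so <>p fails. ✗
w7: successors {w4}; p there: w4:T. ✓
Satisfying worlds: {w0, w1, w3, w4, w7}.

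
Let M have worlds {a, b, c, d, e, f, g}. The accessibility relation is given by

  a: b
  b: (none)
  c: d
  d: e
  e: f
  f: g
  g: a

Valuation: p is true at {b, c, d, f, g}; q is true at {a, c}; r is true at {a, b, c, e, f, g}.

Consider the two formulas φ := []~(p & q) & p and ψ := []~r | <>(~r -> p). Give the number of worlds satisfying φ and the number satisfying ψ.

For []~(p & q) & p:
a: []~(p & q) is T, p is F. ✗
b: []~(p & q) is T, p is T. ✓
c: []~(p & q) is T, p is T. ✓
d: []~(p & q) is T, p is T. ✓
e: []~(p & q) is T, p is F. ✗
f: []~(p & q) is T, p is T. ✓
g: []~(p & q) is T, p is T. ✓
— 5 worlds.
For []~r | <>(~r -> p):
a: []~r is F, <>(~r -> p) is T. ✓
b: []~r is T, <>(~r -> p) is F. ✓
c: []~r is T, <>(~r -> p) is T. ✓
d: []~r is F, <>(~r -> p) is T. ✓
e: []~r is F, <>(~r -> p) is T. ✓
f: []~r is F, <>(~r -> p) is T. ✓
g: []~r is F, <>(~r -> p) is T. ✓
— 7 worlds.

5 and 7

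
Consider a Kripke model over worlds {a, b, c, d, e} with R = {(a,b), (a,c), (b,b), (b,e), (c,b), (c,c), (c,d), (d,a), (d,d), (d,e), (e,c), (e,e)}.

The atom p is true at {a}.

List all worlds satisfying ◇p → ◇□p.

a: ◇p is F, ◇□p is F. ✓
b: ◇p is F, ◇□p is F. ✓
c: ◇p is F, ◇□p is F. ✓
d: ◇p is T, ◇□p is F. ✗
e: ◇p is F, ◇□p is F. ✓

{a, b, c, e}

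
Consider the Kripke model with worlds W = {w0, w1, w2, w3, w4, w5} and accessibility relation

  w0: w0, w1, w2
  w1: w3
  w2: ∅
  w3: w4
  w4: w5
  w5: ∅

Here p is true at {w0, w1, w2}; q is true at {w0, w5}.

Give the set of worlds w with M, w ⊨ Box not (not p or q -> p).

{w1, w2, w3, w4, w5}

w0: successors {w0, w1, w2}; not (not p or q -> p) there: w0:F, w1:F, w2:F. ✗
w1: successors {w3}; not (not p or q -> p) there: w3:T. ✓
w2: no successors, so Box not (not p or q -> p) holds vacuously. ✓
w3: successors {w4}; not (not p or q -> p) there: w4:T. ✓
w4: successors {w5}; not (not p or q -> p) there: w5:T. ✓
w5: no successors, so Box not (not p or q -> p) holds vacuously. ✓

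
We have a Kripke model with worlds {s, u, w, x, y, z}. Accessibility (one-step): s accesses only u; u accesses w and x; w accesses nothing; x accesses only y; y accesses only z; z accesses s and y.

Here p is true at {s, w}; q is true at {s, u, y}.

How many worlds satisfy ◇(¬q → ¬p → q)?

4

s: successors {u}; ¬q → ¬p → q there: u:T. ✓
u: successors {w, x}; ¬q → ¬p → q there: w:T, x:F. ✓
w: no successors, so ◇(¬q → ¬p → q) fails. ✗
x: successors {y}; ¬q → ¬p → q there: y:T. ✓
y: successors {z}; ¬q → ¬p → q there: z:F. ✗
z: successors {s, y}; ¬q → ¬p → q there: s:T, y:T. ✓
Satisfying worlds: {s, u, x, z}.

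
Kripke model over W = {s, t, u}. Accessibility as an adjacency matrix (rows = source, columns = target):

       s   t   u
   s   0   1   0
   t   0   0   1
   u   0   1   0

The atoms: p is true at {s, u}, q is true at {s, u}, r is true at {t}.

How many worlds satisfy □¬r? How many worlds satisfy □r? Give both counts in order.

For □¬r:
s: successors {t}; ¬r there: t:F. ✗
t: successors {u}; ¬r there: u:T. ✓
u: successors {t}; ¬r there: t:F. ✗
— 1 world.
For □r:
s: successors {t}; r there: t:T. ✓
t: successors {u}; r there: u:F. ✗
u: successors {t}; r there: t:T. ✓
— 2 worlds.

1 and 2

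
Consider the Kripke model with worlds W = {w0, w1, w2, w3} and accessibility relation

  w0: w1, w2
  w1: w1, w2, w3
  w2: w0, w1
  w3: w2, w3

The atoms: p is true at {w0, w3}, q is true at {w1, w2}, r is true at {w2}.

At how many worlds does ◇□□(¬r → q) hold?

w0: successors {w1, w2}; □□(¬r → q) there: w1:F, w2:F. ✗
w1: successors {w1, w2, w3}; □□(¬r → q) there: w1:F, w2:F, w3:F. ✗
w2: successors {w0, w1}; □□(¬r → q) there: w0:F, w1:F. ✗
w3: successors {w2, w3}; □□(¬r → q) there: w2:F, w3:F. ✗
Satisfying worlds: ∅.

0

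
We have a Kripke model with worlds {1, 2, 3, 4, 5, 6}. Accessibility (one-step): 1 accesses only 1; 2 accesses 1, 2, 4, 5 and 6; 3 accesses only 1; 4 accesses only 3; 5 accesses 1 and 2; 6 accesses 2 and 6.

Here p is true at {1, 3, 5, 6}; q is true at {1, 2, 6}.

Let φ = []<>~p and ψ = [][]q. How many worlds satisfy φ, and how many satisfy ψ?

For []<>~p:
1: successors {1}; <>~p there: 1:F. ✗
2: successors {1, 2, 4, 5, 6}; <>~p there: 1:F, 2:T, 4:F, 5:T, 6:T. ✗
3: successors {1}; <>~p there: 1:F. ✗
4: successors {3}; <>~p there: 3:F. ✗
5: successors {1, 2}; <>~p there: 1:F, 2:T. ✗
6: successors {2, 6}; <>~p there: 2:T, 6:T. ✓
— 1 world.
For [][]q:
1: successors {1}; []q there: 1:T. ✓
2: successors {1, 2, 4, 5, 6}; []q there: 1:T, 2:F, 4:F, 5:T, 6:T. ✗
3: successors {1}; []q there: 1:T. ✓
4: successors {3}; []q there: 3:T. ✓
5: successors {1, 2}; []q there: 1:T, 2:F. ✗
6: successors {2, 6}; []q there: 2:F, 6:T. ✗
— 3 worlds.

1 and 3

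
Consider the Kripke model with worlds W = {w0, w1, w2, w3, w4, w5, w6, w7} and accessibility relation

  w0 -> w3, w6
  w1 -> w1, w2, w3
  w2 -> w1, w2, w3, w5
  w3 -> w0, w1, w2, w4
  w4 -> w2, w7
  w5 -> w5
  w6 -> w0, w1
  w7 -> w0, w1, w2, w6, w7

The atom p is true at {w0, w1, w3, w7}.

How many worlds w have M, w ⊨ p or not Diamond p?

5

w0: p is T, not Diamond p is F. ✓
w1: p is T, not Diamond p is F. ✓
w2: p is F, not Diamond p is F. ✗
w3: p is T, not Diamond p is F. ✓
w4: p is F, not Diamond p is F. ✗
w5: p is F, not Diamond p is T. ✓
w6: p is F, not Diamond p is F. ✗
w7: p is T, not Diamond p is F. ✓
Satisfying worlds: {w0, w1, w3, w5, w7}.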